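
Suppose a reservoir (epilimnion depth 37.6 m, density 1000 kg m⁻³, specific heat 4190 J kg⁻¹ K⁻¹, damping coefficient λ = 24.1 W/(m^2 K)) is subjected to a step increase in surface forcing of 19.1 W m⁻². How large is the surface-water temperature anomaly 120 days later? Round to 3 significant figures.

Areal heat capacity C = ρ c_p D = 1000 × 4190 × 37.6 = 1.58×10^8 J/(m^2 K).
τ = C / λ = 1.58×10^8 / 24.1 = 6.54×10^6 s.
Equilibrium anomaly ΔT_eq = F / λ = 19.1 / 24.1 = 0.793 K.
t = 120 days = 1.04×10^7 s, so t/τ = 1.59.
ΔT(t) = ΔT_eq (1 − e^(−t/τ)) = 0.793 × (1 − e^−1.59) = 0.630 K.

0.630 K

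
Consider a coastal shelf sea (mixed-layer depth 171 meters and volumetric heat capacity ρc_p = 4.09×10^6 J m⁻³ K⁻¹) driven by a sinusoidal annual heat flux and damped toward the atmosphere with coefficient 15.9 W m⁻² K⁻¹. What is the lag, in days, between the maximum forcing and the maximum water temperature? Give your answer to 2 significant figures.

85 days

Areal heat capacity C = ρc_p × D = 4.09×10^6 × 171 = 6.99×10^8 J m⁻² K⁻¹.
ω = 2π / 3.15×10^7 s = 1.99×10^-7 s⁻¹.
Phase lag φ = arctan(Cω/λ) = arctan(139/15.9) = 1.46 rad.
Time lag = φ / ω = 1.46 / 1.99×10^-7 = 7.31×10^6 s = 84.7 days.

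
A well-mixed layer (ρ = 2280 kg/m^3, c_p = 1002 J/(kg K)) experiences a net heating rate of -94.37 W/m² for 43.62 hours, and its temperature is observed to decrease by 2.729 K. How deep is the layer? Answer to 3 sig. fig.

2.38 m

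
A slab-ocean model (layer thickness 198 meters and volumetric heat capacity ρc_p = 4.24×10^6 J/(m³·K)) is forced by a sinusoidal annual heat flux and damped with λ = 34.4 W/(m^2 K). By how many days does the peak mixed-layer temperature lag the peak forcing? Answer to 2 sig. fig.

79 days

Areal heat capacity C = ρc_p × D = 4.24×10^6 × 198 = 8.40×10^8 J/(m^2 K).
ω = 2π / 3.15×10^7 s = 1.99×10^-7 s⁻¹.
Phase lag φ = arctan(Cω/λ) = arctan(167/34.4) = 1.37 rad.
Time lag = φ / ω = 1.37 / 1.99×10^-7 = 6.87×10^6 s = 79.5 days.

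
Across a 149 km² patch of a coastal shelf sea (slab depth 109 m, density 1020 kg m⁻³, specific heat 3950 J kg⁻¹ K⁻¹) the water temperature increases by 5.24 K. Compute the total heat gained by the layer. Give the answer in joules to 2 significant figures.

3.4×10^17 J

Areal heat capacity C = ρ c_p D = 1020 × 3950 × 109 = 4.39×10^8 J/(m²·K).
Heat per unit area: q = C ΔT = 4.39×10^8 × 5.24 = 2.30×10^9 J/m².
Total heat: Q = q × A = 2.30×10^9 × (149 × 10⁶ m²) = 3.43×10^17 J.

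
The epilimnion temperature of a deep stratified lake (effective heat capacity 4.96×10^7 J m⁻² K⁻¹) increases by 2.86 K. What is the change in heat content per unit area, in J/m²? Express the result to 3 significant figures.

1.42×10^8

Areal heat capacity C = 4.96×10^7 J m⁻² K⁻¹ (given).
ΔQ = C ΔT = 4.96×10^7 × 2.86 = 1.42×10^8 J/m².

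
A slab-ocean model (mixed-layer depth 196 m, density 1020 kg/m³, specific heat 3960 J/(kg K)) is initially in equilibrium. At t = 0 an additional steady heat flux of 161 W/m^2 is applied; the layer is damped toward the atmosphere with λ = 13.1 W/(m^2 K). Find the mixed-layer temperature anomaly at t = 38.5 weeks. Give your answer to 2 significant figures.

3.9 K

Areal heat capacity C = ρ c_p D = 1020 × 3960 × 196 = 7.92×10^8 J/(m²·K).
τ = C / λ = 7.92×10^8 / 13.1 = 6.04×10^7 s.
Equilibrium anomaly ΔT_eq = F / λ = 161 / 13.1 = 12.3 K.
t = 38.5 weeks = 2.33×10^7 s, so t/τ = 0.385.
ΔT(t) = ΔT_eq (1 − e^(−t/τ)) = 12.3 × (1 − e^−0.385) = 3.93 K.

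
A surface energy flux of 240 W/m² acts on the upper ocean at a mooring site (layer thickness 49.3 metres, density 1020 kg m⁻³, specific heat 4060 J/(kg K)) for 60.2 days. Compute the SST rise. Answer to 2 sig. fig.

Areal heat capacity C = ρ c_p D = 1020 × 4060 × 49.3 = 2.04×10^8 J/(m²·K).
Net heat input Q = F Δt = 240 × (60.2 days × 86400 s/day) = 1.25×10^9 J/m².
ΔT = Q / C = 1.25×10^9 / 2.04×10^8 = 6.11 K.

6.1 K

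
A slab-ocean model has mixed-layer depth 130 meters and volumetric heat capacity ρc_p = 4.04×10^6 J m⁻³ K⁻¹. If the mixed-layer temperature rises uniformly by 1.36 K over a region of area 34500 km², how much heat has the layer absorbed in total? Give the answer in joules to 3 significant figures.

2.46×10^19 J

Areal heat capacity C = ρc_p × D = 4.04×10^6 × 130 = 5.25×10^8 J/(m^2 K).
Heat per unit area: q = C ΔT = 5.25×10^8 × 1.36 = 7.14×10^8 J/m².
Total heat: Q = q × A = 7.14×10^8 × (34500 × 10⁶ m²) = 2.46×10^19 J.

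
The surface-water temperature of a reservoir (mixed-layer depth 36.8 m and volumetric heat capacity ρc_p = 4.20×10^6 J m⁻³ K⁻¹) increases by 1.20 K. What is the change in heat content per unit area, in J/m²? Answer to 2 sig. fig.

1.9×10^8

Areal heat capacity C = ρc_p × D = 4.20×10^6 × 36.8 = 1.55×10^8 J/(m^2 K).
ΔQ = C ΔT = 1.55×10^8 × 1.20 = 1.85×10^8 J/m².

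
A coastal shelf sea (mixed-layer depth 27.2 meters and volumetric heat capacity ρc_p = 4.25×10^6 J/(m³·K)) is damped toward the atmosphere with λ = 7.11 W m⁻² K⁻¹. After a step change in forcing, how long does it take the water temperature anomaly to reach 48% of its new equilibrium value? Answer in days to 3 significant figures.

123 days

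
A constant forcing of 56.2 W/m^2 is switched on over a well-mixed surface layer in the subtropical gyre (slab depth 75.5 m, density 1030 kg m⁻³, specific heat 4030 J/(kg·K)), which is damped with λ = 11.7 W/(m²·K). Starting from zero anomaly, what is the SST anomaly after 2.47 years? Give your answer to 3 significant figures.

Areal heat capacity C = ρ c_p D = 1030 × 4030 × 75.5 = 3.13×10^8 J/(m²·K).
τ = C / λ = 3.13×10^8 / 11.7 = 2.68×10^7 s.
Equilibrium anomaly ΔT_eq = F / λ = 56.2 / 11.7 = 4.80 K.
t = 2.47 years = 7.79×10^7 s, so t/τ = 2.91.
ΔT(t) = ΔT_eq (1 − e^(−t/τ)) = 4.80 × (1 − e^−2.91) = 4.54 K.

4.54 K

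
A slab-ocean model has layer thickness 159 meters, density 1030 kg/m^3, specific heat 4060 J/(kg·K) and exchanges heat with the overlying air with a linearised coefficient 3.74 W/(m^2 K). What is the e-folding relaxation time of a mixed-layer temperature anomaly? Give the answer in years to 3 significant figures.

5.63 years

Areal heat capacity C = ρ c_p D = 1030 × 4060 × 159 = 6.65×10^8 J/(m^2 K).
Relaxation time τ = C / λ = 6.65×10^8 / 3.74 = 1.78×10^8 s.
In years: 1.78×10^8 s / (3.156×10^7 s/year) = 5.63 years.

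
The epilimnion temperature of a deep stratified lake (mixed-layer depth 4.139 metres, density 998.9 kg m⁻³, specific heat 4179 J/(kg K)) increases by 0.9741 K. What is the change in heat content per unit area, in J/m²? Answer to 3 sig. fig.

Areal heat capacity C = ρ c_p D = 998.9 × 4179 × 4.139 = 1.73×10^7 J/(m^2 K).
ΔQ = C ΔT = 1.73×10^7 × 0.9741 = 1.68×10^7 J/m².

1.68×10^7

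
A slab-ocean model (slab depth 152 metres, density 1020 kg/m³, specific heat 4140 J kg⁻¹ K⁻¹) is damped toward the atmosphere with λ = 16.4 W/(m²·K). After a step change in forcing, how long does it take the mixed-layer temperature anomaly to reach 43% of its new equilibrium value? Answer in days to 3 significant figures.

Areal heat capacity C = ρ c_p D = 1020 × 4140 × 152 = 6.42×10^8 J m⁻² K⁻¹.
τ = C / λ = 6.42×10^8 / 16.4 = 3.91×10^7 s.
Fraction reached: 1 − e^(−t/τ) = 0.43 ⇒ t = −τ ln(1 − 0.43) = τ × 0.562.
t = 2.20×10^7 s = 255 days.

255 days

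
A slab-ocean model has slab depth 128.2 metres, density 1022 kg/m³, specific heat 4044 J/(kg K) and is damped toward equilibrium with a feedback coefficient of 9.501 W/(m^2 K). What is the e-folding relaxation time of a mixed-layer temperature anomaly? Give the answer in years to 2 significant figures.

1.8 years

Areal heat capacity C = ρ c_p D = 1022 × 4044 × 128.2 = 5.30×10^8 J m⁻² K⁻¹.
Relaxation time τ = C / λ = 5.30×10^8 / 9.501 = 5.58×10^7 s.
In years: 5.58×10^7 s / (3.156×10^7 s/year) = 1.77 years.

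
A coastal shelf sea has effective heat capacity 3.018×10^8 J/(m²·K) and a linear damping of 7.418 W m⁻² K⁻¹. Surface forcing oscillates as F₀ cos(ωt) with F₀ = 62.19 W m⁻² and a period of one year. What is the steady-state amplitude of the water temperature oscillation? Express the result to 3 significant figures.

1.03 K

Areal heat capacity C = 3.018×10^8 J/(m²·K) (given).
Angular frequency ω = 2π / T = 2π / 3.15×10^7 s = 1.99×10^-7 s⁻¹.
√((Cω)² + λ²) = √((60.1)² + 7.418²) = 60.6 W/(m²·K).
Amplitude A = F₀ / √((Cω)²+λ²) = 62.19 / 60.6 = 1.03 K.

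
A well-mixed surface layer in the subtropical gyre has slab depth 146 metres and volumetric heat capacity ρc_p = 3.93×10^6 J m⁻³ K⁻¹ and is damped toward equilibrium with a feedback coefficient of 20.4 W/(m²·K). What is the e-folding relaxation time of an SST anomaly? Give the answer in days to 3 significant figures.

326 days

Areal heat capacity C = ρc_p × D = 3.93×10^6 × 146 = 5.74×10^8 J/(m^2 K).
Relaxation time τ = C / λ = 5.74×10^8 / 20.4 = 2.81×10^7 s.
In days: 2.81×10^7 s / (86400 s/day) = 326 days.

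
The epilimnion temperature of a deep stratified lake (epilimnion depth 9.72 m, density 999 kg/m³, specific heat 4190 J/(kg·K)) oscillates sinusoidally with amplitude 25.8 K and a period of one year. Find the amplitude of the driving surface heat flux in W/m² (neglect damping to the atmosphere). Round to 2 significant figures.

Areal heat capacity C = ρ c_p D = 999 × 4190 × 9.72 = 4.07×10^7 J m⁻² K⁻¹.
ω = 2π / 3.15×10^7 s = 1.99×10^-7 s⁻¹.
Cω = 4.07×10^7 × 1.99×10^-7 = 8.11 W/(m²·K).
F₀ = A × Cω = 25.8 × 8.11 = 209 W/m².

210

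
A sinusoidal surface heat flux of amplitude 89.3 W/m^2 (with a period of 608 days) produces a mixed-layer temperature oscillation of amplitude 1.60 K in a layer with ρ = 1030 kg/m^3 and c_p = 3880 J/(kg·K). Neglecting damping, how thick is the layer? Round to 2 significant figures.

ω = 2π / 5.25×10^7 s = 1.20×10^-7 s⁻¹.
Required C = F₀ / (A ω) = 89.3 / (1.60 × 1.20×10^-7) = 4.67×10^8 J/(m²·K).
D = C / (ρ c_p) = 4.67×10^8 / (1030 × 3880) = 117 m.

120 m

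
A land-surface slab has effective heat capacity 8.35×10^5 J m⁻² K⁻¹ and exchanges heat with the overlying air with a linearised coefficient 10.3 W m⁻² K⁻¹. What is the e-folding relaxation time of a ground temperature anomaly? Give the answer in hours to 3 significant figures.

22.5 hours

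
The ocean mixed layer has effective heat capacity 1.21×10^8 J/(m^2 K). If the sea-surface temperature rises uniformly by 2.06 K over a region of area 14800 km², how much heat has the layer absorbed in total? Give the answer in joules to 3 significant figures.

3.69×10^18 J

Areal heat capacity C = 1.21×10^8 J/(m^2 K) (given).
Heat per unit area: q = C ΔT = 1.21×10^8 × 2.06 = 2.49×10^8 J/m².
Total heat: Q = q × A = 2.49×10^8 × (14800 × 10⁶ m²) = 3.69×10^18 J.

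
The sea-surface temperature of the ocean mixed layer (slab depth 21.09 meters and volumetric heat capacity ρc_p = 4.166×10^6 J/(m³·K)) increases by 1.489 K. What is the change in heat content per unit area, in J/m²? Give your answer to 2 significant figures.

1.3×10^8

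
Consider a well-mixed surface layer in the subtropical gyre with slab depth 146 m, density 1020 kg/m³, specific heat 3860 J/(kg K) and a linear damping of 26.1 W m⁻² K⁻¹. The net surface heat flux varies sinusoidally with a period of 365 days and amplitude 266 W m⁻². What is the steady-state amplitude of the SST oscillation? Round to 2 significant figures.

Areal heat capacity C = ρ c_p D = 1020 × 3860 × 146 = 5.75×10^8 J/(m^2 K).
Angular frequency ω = 2π / T = 2π / 3.15×10^7 s = 1.99×10^-7 s⁻¹.
√((Cω)² + λ²) = √((115)² + 26.1²) = 117 W/(m²·K).
Amplitude A = F₀ / √((Cω)²+λ²) = 266 / 117 = 2.26 K.

2.3 K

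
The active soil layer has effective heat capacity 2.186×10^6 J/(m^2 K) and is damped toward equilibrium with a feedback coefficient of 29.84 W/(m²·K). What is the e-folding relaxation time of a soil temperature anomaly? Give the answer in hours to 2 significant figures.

20 hours

Areal heat capacity C = 2.186×10^6 J/(m^2 K) (given).
Relaxation time τ = C / λ = 2.19×10^6 / 29.84 = 73300 s.
In hours: 73300 s / (3600 s/hour) = 20.3 hours.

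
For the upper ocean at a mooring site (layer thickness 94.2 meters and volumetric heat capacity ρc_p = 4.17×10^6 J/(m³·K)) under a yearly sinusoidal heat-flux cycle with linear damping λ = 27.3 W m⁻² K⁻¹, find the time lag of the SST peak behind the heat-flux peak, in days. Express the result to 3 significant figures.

71.8 days

Areal heat capacity C = ρc_p × D = 4.17×10^6 × 94.2 = 3.93×10^8 J/(m^2 K).
ω = 2π / 3.15×10^7 s = 1.99×10^-7 s⁻¹.
Phase lag φ = arctan(Cω/λ) = arctan(78.3/27.3) = 1.24 rad.
Time lag = φ / ω = 1.24 / 1.99×10^-7 = 6.20×10^6 s = 71.8 days.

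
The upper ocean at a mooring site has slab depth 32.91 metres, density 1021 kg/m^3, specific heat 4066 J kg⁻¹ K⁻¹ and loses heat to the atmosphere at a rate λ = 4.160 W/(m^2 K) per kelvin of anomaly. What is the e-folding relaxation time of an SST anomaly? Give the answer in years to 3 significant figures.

1.04 years

Areal heat capacity C = ρ c_p D = 1021 × 4066 × 32.91 = 1.37×10^8 J/(m^2 K).
Relaxation time τ = C / λ = 1.37×10^8 / 4.160 = 3.28×10^7 s.
In years: 3.28×10^7 s / (3.156×10^7 s/year) = 1.04 years.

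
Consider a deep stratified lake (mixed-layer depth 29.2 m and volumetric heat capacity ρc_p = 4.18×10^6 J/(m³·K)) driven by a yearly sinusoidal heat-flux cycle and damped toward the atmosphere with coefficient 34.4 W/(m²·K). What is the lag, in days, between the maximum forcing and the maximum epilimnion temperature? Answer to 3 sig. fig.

Areal heat capacity C = ρc_p × D = 4.18×10^6 × 29.2 = 1.22×10^8 J/(m²·K).
ω = 2π / 3.15×10^7 s = 1.99×10^-7 s⁻¹.
Phase lag φ = arctan(Cω/λ) = arctan(24.3/34.4) = 0.615 rad.
Time lag = φ / ω = 0.615 / 1.99×10^-7 = 3.09×10^6 s = 35.7 days.

35.7 days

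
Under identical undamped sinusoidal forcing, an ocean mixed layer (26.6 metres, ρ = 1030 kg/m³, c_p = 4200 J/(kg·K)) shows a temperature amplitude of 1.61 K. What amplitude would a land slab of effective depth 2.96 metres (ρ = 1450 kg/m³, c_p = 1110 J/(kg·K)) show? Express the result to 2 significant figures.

39 K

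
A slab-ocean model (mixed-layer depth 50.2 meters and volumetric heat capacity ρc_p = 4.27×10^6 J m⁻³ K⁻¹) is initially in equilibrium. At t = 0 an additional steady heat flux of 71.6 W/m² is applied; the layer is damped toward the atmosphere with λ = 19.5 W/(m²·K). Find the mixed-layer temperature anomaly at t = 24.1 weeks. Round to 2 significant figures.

2.7 K

Areal heat capacity C = ρc_p × D = 4.27×10^6 × 50.2 = 2.14×10^8 J/(m²·K).
τ = C / λ = 2.14×10^8 / 19.5 = 1.10×10^7 s.
Equilibrium anomaly ΔT_eq = F / λ = 71.6 / 19.5 = 3.67 K.
t = 24.1 weeks = 1.46×10^7 s, so t/τ = 1.33.
ΔT(t) = ΔT_eq (1 − e^(−t/τ)) = 3.67 × (1 − e^−1.33) = 2.70 K.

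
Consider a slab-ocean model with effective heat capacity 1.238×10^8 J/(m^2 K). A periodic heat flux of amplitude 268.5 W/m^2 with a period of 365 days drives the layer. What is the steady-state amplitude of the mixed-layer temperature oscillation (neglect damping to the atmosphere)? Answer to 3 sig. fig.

10.9 K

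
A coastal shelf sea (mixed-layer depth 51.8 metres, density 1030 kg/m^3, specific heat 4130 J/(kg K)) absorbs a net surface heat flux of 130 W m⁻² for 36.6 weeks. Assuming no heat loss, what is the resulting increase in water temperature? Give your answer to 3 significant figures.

Areal heat capacity C = ρ c_p D = 1030 × 4130 × 51.8 = 2.20×10^8 J/(m^2 K).
Net heat input Q = F Δt = 130 × (36.6 weeks × 6.048×10^5 s/week) = 2.88×10^9 J/m².
ΔT = Q / C = 2.88×10^9 / 2.20×10^8 = 13.1 K.

13.1 K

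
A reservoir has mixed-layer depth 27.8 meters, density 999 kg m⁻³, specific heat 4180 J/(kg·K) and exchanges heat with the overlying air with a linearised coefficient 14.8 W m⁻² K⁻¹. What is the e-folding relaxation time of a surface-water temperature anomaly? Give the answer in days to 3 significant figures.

90.8 days

Areal heat capacity C = ρ c_p D = 999 × 4180 × 27.8 = 1.16×10^8 J/(m²·K).
Relaxation time τ = C / λ = 1.16×10^8 / 14.8 = 7.84×10^6 s.
In days: 7.84×10^6 s / (86400 s/day) = 90.8 days.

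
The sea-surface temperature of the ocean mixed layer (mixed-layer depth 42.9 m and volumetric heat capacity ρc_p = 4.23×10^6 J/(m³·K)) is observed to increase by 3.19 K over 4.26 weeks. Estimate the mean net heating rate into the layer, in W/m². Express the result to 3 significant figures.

225

Areal heat capacity C = ρc_p × D = 4.23×10^6 × 42.9 = 1.81×10^8 J/(m^2 K).
Required heat per unit area: Q = C ΔT = 1.81×10^8 × 3.19 = 5.79×10^8 J/m².
Flux F = Q / Δt = 5.79×10^8 / 2.58×10^6 s = 225 W/m².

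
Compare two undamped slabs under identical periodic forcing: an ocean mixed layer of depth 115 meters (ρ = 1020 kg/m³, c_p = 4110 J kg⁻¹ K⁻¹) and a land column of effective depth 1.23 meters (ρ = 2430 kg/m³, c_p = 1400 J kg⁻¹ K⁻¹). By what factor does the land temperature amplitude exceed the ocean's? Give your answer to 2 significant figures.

120

C_ocean = 1020 × 4110 × 115 = 4.82×10^8 J/(m²·K).
C_land = 2430 × 1400 × 1.23 = 4.18×10^6 J/(m²·K).
Undamped amplitude ∝ 1/C, so A_land/A_ocean = C_ocean/C_land = 115.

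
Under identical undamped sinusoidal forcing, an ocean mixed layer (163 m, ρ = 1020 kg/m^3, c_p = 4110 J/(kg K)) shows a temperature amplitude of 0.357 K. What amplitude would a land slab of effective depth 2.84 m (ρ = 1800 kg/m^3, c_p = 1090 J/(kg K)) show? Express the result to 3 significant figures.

43.8 K

C_ocean = 6.83×10^8 J/(m²·K); C_land = 5.57×10^6 J/(m²·K).
A ∝ 1/C ⇒ A_land = A_ocean × C_ocean/C_land = 0.357 × 123 = 43.8 K.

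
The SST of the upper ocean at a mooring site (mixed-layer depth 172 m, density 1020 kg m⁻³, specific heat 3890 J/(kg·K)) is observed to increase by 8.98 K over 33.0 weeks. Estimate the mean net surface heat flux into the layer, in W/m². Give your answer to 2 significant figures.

Areal heat capacity C = ρ c_p D = 1020 × 3890 × 172 = 6.82×10^8 J m⁻² K⁻¹.
Required heat per unit area: Q = C ΔT = 6.82×10^8 × 8.98 = 6.13×10^9 J/m².
Flux F = Q / Δt = 6.13×10^9 / 2.00×10^7 s = 307 W/m².

310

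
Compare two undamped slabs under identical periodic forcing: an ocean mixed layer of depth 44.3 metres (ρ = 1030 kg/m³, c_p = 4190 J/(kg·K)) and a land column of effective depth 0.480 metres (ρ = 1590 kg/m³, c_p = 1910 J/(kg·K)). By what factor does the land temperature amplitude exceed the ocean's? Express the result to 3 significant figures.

131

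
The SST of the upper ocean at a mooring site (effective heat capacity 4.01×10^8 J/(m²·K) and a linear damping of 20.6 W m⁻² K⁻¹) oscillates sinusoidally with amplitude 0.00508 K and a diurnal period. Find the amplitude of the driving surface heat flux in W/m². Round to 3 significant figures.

148

Areal heat capacity C = 4.01×10^8 J/(m²·K) (given).
ω = 2π / 86400 s = 7.27×10^-5 s⁻¹.
√((Cω)² + λ²) = √((29200)² + 20.6²) = 29200 W/(m²·K).
F₀ = A × √((Cω)²+λ²) = 0.00508 × 29200 = 148 W/m².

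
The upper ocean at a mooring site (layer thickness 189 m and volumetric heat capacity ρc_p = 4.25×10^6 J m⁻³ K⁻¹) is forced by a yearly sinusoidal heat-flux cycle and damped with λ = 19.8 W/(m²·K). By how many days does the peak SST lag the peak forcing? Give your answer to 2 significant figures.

84 days

Areal heat capacity C = ρc_p × D = 4.25×10^6 × 189 = 8.03×10^8 J/(m^2 K).
ω = 2π / 3.15×10^7 s = 1.99×10^-7 s⁻¹.
Phase lag φ = arctan(Cω/λ) = arctan(160/19.8) = 1.45 rad.
Time lag = φ / ω = 1.45 / 1.99×10^-7 = 7.27×10^6 s = 84.1 days.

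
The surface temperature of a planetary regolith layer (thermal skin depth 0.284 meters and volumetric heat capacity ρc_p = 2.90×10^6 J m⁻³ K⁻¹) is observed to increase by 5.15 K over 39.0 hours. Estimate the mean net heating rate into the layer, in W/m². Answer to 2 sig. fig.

30

Areal heat capacity C = ρc_p × D = 2.90×10^6 × 0.284 = 8.24×10^5 J m⁻² K⁻¹.
Required heat per unit area: Q = C ΔT = 8.24×10^5 × 5.15 = 4.24×10^6 J/m².
Flux F = Q / Δt = 4.24×10^6 / 1.40×10^5 s = 30.2 W/m².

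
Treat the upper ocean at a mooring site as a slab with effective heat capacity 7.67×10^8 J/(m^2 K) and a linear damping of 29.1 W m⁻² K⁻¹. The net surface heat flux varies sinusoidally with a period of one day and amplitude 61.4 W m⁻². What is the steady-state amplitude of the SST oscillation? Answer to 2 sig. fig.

0.0011 K

Areal heat capacity C = 7.67×10^8 J/(m^2 K) (given).
Angular frequency ω = 2π / T = 2π / 86400 s = 7.27×10^-5 s⁻¹.
√((Cω)² + λ²) = √((55800)² + 29.1²) = 55800 W/(m²·K).
Amplitude A = F₀ / √((Cω)²+λ²) = 61.4 / 55800 = 0.00110 K.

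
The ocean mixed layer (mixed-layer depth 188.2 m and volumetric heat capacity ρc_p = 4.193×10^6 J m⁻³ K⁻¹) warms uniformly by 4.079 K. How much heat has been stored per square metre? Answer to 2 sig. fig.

3.2×10^9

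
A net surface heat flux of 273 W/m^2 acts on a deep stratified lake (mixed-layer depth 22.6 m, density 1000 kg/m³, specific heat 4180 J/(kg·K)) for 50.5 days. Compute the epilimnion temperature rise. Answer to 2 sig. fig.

Areal heat capacity C = ρ c_p D = 1000 × 4180 × 22.6 = 9.45×10^7 J/(m²·K).
Net heat input Q = F Δt = 273 × (50.5 days × 86400 s/day) = 1.19×10^9 J/m².
ΔT = Q / C = 1.19×10^9 / 9.45×10^7 = 12.6 K.

13 K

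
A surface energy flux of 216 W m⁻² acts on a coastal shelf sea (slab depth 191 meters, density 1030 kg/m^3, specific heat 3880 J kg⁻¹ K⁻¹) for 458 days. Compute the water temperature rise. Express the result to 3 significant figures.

11.2 K

Areal heat capacity C = ρ c_p D = 1030 × 3880 × 191 = 7.63×10^8 J/(m²·K).
Net heat input Q = F Δt = 216 × (458 days × 86400 s/day) = 8.55×10^9 J/m².
ΔT = Q / C = 8.55×10^9 / 7.63×10^8 = 11.2 K.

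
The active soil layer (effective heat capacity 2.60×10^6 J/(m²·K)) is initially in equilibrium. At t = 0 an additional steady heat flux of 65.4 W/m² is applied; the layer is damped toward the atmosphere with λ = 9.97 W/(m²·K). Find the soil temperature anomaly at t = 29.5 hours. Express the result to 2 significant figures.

2.2 K

Areal heat capacity C = 2.60×10^6 J/(m²·K) (given).
τ = C / λ = 2.60×10^6 / 9.97 = 2.61×10^5 s.
Equilibrium anomaly ΔT_eq = F / λ = 65.4 / 9.97 = 6.56 K.
t = 29.5 hours = 1.06×10^5 s, so t/τ = 0.407.
ΔT(t) = ΔT_eq (1 − e^(−t/τ)) = 6.56 × (1 − e^−0.407) = 2.19 K.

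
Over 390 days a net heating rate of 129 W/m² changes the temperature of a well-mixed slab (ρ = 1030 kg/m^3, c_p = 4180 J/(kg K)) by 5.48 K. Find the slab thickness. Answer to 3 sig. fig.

184 m

Heat input Q = F Δt = 129 × 3.37×10^7 s = 4.35×10^9 J/m².
Required areal heat capacity C = Q / ΔT = 7.93×10^8 J/(m²·K).
Depth D = C / (ρ c_p) = 7.93×10^8 / (1030 × 4180) = 184 m.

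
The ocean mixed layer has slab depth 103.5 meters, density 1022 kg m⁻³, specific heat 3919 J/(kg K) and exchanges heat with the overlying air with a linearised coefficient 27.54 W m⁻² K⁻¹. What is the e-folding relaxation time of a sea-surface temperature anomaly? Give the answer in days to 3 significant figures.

174 days

Areal heat capacity C = ρ c_p D = 1022 × 3919 × 103.5 = 4.15×10^8 J/(m^2 K).
Relaxation time τ = C / λ = 4.15×10^8 / 27.54 = 1.51×10^7 s.
In days: 1.51×10^7 s / (86400 s/day) = 174 days.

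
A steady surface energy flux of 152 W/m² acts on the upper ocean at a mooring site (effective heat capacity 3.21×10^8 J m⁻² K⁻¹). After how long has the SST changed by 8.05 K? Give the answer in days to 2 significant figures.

Areal heat capacity C = 3.21×10^8 J m⁻² K⁻¹ (given).
Time required: Δt = C ΔT / F = 3.21×10^8 × 8.05 / 152 = 1.70×10^7 s.
In days: 1.70×10^7 s / (86400 s/day) = 197 days.

200 days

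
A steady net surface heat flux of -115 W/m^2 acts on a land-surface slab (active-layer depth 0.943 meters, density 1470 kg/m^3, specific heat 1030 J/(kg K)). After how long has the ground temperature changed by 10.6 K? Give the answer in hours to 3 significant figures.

36.6 hours

Areal heat capacity C = ρ c_p D = 1470 × 1030 × 0.943 = 1.43×10^6 J/(m²·K).
Time required: Δt = C ΔT / F = 1.43×10^6 × -10.6 / -115 = 1.32×10^5 s.
In hours: 1.32×10^5 s / (3600 s/hour) = 36.6 hours.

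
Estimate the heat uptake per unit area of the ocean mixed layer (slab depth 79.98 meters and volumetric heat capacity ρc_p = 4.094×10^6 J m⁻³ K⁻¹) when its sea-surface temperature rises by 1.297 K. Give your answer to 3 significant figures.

4.25×10^8

Areal heat capacity C = ρc_p × D = 4.094×10^6 × 79.98 = 3.27×10^8 J m⁻² K⁻¹.
ΔQ = C ΔT = 3.27×10^8 × 1.297 = 4.25×10^8 J/m².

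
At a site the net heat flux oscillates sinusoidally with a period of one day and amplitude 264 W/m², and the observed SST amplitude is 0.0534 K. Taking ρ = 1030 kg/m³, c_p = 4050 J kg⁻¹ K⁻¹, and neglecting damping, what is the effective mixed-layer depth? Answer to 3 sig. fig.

ω = 2π / 86400 s = 7.27×10^-5 s⁻¹.
Required C = F₀ / (A ω) = 264 / (0.0534 × 7.27×10^-5) = 6.80×10^7 J/(m²·K).
D = C / (ρ c_p) = 6.80×10^7 / (1030 × 4050) = 16.3 m.

16.3 m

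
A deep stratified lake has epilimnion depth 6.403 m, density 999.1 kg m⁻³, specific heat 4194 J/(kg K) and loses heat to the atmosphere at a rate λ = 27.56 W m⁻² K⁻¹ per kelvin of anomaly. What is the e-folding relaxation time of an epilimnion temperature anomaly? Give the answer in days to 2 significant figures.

11 days

Areal heat capacity C = ρ c_p D = 999.1 × 4194 × 6.403 = 2.68×10^7 J m⁻² K⁻¹.
Relaxation time τ = C / λ = 2.68×10^7 / 27.56 = 9.74×10^5 s.
In days: 9.74×10^5 s / (86400 s/day) = 11.3 days.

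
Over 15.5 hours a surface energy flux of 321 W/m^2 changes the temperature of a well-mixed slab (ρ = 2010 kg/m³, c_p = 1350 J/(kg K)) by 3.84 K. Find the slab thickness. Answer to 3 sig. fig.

1.72 m

Heat input Q = F Δt = 321 × 55800 s = 1.79×10^7 J/m².
Required areal heat capacity C = Q / ΔT = 4.66×10^6 J/(m²·K).
Depth D = C / (ρ c_p) = 4.66×10^6 / (2010 × 1350) = 1.72 m.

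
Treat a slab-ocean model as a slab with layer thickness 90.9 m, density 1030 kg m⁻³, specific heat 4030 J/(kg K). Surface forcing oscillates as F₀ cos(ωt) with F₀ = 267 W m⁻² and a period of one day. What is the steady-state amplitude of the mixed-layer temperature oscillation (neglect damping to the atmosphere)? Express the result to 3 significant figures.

Areal heat capacity C = ρ c_p D = 1030 × 4030 × 90.9 = 3.77×10^8 J m⁻² K⁻¹.
Angular frequency ω = 2π / T = 2π / 86400 s = 7.27×10^-5 s⁻¹.
Cω = 3.77×10^8 × 7.27×10^-5 = 27400 W/(m²·K).
Amplitude A = F₀ / (Cω) = 267 / 27400 = 0.00973 K.

0.00973 K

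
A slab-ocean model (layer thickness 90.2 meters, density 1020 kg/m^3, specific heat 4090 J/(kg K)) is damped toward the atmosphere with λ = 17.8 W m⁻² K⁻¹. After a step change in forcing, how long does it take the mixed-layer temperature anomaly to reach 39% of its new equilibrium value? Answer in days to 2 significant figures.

Areal heat capacity C = ρ c_p D = 1020 × 4090 × 90.2 = 3.76×10^8 J/(m²·K).
τ = C / λ = 3.76×10^8 / 17.8 = 2.11×10^7 s.
Fraction reached: 1 − e^(−t/τ) = 0.39 ⇒ t = −τ ln(1 − 0.39) = τ × 0.494.
t = 1.04×10^7 s = 121 days.

120 days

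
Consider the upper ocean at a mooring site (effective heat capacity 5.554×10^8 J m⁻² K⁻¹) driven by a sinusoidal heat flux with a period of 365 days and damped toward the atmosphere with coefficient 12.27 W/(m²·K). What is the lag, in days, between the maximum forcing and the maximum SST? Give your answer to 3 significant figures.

84.8 days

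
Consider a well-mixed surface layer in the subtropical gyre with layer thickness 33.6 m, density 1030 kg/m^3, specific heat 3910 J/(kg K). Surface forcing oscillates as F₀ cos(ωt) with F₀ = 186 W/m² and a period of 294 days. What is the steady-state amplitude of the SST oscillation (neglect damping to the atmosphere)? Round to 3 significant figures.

Areal heat capacity C = ρ c_p D = 1030 × 3910 × 33.6 = 1.35×10^8 J m⁻² K⁻¹.
Angular frequency ω = 2π / T = 2π / 2.54×10^7 s = 2.47×10^-7 s⁻¹.
Cω = 1.35×10^8 × 2.47×10^-7 = 33.5 W/(m²·K).
Amplitude A = F₀ / (Cω) = 186 / 33.5 = 5.56 K.

5.56 K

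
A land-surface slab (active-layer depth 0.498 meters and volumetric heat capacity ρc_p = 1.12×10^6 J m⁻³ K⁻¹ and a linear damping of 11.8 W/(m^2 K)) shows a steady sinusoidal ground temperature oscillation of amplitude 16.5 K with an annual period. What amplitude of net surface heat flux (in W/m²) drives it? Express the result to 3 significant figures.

Areal heat capacity C = ρc_p × D = 1.12×10^6 × 0.498 = 5.58×10^5 J m⁻² K⁻¹.
ω = 2π / 3.15×10^7 s = 1.99×10^-7 s⁻¹.
√((Cω)² + λ²) = √((0.111)² + 11.8²) = 11.8 W/(m²·K).
F₀ = A × √((Cω)²+λ²) = 16.5 × 11.8 = 195 W/m².

195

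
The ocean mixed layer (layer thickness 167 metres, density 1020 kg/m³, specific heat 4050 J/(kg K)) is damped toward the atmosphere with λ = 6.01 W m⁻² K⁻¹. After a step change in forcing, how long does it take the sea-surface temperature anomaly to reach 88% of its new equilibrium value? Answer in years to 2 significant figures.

7.7 years

Areal heat capacity C = ρ c_p D = 1020 × 4050 × 167 = 6.90×10^8 J m⁻² K⁻¹.
τ = C / λ = 6.90×10^8 / 6.01 = 1.15×10^8 s.
Fraction reached: 1 − e^(−t/τ) = 0.88 ⇒ t = −τ ln(1 − 0.88) = τ × 2.12.
t = 2.43×10^8 s = 7.71 years.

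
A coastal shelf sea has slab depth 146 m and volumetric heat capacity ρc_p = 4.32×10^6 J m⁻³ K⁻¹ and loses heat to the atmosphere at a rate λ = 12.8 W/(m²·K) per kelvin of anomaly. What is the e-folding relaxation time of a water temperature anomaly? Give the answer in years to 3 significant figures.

1.56 years

Areal heat capacity C = ρc_p × D = 4.32×10^6 × 146 = 6.31×10^8 J/(m²·K).
Relaxation time τ = C / λ = 6.31×10^8 / 12.8 = 4.93×10^7 s.
In years: 4.93×10^7 s / (3.156×10^7 s/year) = 1.56 years.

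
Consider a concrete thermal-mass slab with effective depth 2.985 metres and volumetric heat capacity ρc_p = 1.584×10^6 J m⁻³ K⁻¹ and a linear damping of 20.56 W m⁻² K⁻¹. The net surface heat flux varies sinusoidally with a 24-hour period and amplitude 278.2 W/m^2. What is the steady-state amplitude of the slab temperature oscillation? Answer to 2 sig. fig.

0.81 K

Areal heat capacity C = ρc_p × D = 1.584×10^6 × 2.985 = 4.73×10^6 J/(m²·K).
Angular frequency ω = 2π / T = 2π / 86400 s = 7.27×10^-5 s⁻¹.
√((Cω)² + λ²) = √((344)² + 20.56²) = 344 W/(m²·K).
Amplitude A = F₀ / √((Cω)²+λ²) = 278.2 / 344 = 0.808 K.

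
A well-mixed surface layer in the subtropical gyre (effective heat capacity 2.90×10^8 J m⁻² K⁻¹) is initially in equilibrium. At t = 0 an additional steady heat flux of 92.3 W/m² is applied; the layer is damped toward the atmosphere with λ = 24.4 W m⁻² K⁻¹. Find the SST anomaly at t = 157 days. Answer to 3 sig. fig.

Areal heat capacity C = 2.90×10^8 J m⁻² K⁻¹ (given).
τ = C / λ = 2.90×10^8 / 24.4 = 1.19×10^7 s.
Equilibrium anomaly ΔT_eq = F / λ = 92.3 / 24.4 = 3.78 K.
t = 157 days = 1.36×10^7 s, so t/τ = 1.14.
ΔT(t) = ΔT_eq (1 − e^(−t/τ)) = 3.78 × (1 − e^−1.14) = 2.57 K.

2.57 K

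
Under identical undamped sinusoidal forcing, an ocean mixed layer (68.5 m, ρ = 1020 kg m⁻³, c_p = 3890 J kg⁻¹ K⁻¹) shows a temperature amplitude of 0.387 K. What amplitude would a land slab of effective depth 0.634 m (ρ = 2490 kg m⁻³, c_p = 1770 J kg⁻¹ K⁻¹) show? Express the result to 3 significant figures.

37.6 K

C_ocean = 2.72×10^8 J/(m²·K); C_land = 2.79×10^6 J/(m²·K).
A ∝ 1/C ⇒ A_land = A_ocean × C_ocean/C_land = 0.387 × 97.3 = 37.6 K.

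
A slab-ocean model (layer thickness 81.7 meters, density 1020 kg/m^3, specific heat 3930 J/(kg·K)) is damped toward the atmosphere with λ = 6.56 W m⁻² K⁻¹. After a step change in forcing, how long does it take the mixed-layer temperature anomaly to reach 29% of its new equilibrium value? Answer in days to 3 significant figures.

Areal heat capacity C = ρ c_p D = 1020 × 3930 × 81.7 = 3.28×10^8 J/(m²·K).
τ = C / λ = 3.28×10^8 / 6.56 = 4.99×10^7 s.
Fraction reached: 1 − e^(−t/τ) = 0.29 ⇒ t = −τ ln(1 − 0.29) = τ × 0.342.
t = 1.71×10^7 s = 198 days.

198 days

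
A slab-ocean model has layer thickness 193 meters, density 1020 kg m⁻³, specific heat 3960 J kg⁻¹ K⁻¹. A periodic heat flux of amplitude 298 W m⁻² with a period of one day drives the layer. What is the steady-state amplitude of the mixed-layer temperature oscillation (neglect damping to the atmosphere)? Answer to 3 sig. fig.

0.00526 K

Areal heat capacity C = ρ c_p D = 1020 × 3960 × 193 = 7.80×10^8 J/(m^2 K).
Angular frequency ω = 2π / T = 2π / 86400 s = 7.27×10^-5 s⁻¹.
Cω = 7.80×10^8 × 7.27×10^-5 = 56700 W/(m²·K).
Amplitude A = F₀ / (Cω) = 298 / 56700 = 0.00526 K.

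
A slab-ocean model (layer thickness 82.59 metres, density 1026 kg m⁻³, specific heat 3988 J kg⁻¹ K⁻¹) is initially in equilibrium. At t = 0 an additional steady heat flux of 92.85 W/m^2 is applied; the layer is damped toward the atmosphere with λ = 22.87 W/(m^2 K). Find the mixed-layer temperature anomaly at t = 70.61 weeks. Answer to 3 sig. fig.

Areal heat capacity C = ρ c_p D = 1026 × 3988 × 82.59 = 3.38×10^8 J/(m^2 K).
τ = C / λ = 3.38×10^8 / 22.87 = 1.48×10^7 s.
Equilibrium anomaly ΔT_eq = F / λ = 92.85 / 22.87 = 4.06 K.
t = 70.61 weeks = 4.27×10^7 s, so t/τ = 2.89.
ΔT(t) = ΔT_eq (1 − e^(−t/τ)) = 4.06 × (1 − e^−2.89) = 3.83 K.

3.83 K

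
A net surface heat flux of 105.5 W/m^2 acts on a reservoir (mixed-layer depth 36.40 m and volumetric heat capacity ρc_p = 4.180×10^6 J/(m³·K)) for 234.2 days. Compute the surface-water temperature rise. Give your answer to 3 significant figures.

14.0 K

Areal heat capacity C = ρc_p × D = 4.180×10^6 × 36.40 = 1.52×10^8 J/(m^2 K).
Net heat input Q = F Δt = 105.5 × (234.2 days × 86400 s/day) = 2.13×10^9 J/m².
ΔT = Q / C = 2.13×10^9 / 1.52×10^8 = 14.0 K.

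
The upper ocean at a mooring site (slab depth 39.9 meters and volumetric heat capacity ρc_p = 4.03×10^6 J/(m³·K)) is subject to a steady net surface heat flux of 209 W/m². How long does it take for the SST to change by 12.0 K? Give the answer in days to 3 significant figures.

Areal heat capacity C = ρc_p × D = 4.03×10^6 × 39.9 = 1.61×10^8 J/(m²·K).
Time required: Δt = C ΔT / F = 1.61×10^8 × 12.0 / 209 = 9.23×10^6 s.
In days: 9.23×10^6 s / (86400 s/day) = 107 days.

107 days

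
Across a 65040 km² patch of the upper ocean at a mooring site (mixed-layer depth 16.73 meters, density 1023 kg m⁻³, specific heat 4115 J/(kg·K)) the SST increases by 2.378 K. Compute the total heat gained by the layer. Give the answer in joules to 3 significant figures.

1.09×10^19 J

Areal heat capacity C = ρ c_p D = 1023 × 4115 × 16.73 = 7.04×10^7 J/(m²·K).
Heat per unit area: q = C ΔT = 7.04×10^7 × 2.378 = 1.67×10^8 J/m².
Total heat: Q = q × A = 1.67×10^8 × (65040 × 10⁶ m²) = 1.09×10^19 J.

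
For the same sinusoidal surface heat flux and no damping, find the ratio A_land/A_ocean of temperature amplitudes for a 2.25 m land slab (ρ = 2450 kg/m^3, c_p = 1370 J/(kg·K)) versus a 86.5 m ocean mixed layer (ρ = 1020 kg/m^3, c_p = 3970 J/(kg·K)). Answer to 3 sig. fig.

C_ocean = 1020 × 3970 × 86.5 = 3.50×10^8 J/(m²·K).
C_land = 2450 × 1370 × 2.25 = 7.55×10^6 J/(m²·K).
Undamped amplitude ∝ 1/C, so A_land/A_ocean = C_ocean/C_land = 46.4.

46.4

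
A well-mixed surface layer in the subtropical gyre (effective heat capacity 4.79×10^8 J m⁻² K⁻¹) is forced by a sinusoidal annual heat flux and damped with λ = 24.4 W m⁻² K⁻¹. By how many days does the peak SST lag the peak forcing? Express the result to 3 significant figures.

76.7 days

Areal heat capacity C = 4.79×10^8 J m⁻² K⁻¹ (given).
ω = 2π / 3.15×10^7 s = 1.99×10^-7 s⁻¹.
Phase lag φ = arctan(Cω/λ) = arctan(95.4/24.4) = 1.32 rad.
Time lag = φ / ω = 1.32 / 1.99×10^-7 = 6.63×10^6 s = 76.7 days.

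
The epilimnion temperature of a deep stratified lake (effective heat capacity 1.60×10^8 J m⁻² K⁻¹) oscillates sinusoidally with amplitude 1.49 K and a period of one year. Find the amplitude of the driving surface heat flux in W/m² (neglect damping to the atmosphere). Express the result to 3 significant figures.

47.5

Areal heat capacity C = 1.60×10^8 J m⁻² K⁻¹ (given).
ω = 2π / 3.15×10^7 s = 1.99×10^-7 s⁻¹.
Cω = 1.60×10^8 × 1.99×10^-7 = 31.9 W/(m²·K).
F₀ = A × Cω = 1.49 × 31.9 = 47.5 W/m².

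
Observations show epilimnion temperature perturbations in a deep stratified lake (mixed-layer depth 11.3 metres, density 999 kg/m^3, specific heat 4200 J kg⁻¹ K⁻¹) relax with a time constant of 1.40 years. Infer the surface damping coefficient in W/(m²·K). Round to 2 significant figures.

1.1

Areal heat capacity C = ρ c_p D = 999 × 4200 × 11.3 = 4.74×10^7 J m⁻² K⁻¹.
τ = 1.40 years = 4.42×10^7 s.
λ = C / τ = 4.74×10^7 / 4.42×10^7 = 1.07 W/(m²·K).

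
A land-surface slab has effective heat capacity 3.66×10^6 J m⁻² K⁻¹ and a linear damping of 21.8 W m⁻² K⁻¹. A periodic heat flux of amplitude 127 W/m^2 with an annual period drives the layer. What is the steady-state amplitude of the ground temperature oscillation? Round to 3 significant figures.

5.82 K

Areal heat capacity C = 3.66×10^6 J m⁻² K⁻¹ (given).
Angular frequency ω = 2π / T = 2π / 3.15×10^7 s = 1.99×10^-7 s⁻¹.
√((Cω)² + λ²) = √((0.729)² + 21.8²) = 21.8 W/(m²·K).
Amplitude A = F₀ / √((Cω)²+λ²) = 127 / 21.8 = 5.82 K.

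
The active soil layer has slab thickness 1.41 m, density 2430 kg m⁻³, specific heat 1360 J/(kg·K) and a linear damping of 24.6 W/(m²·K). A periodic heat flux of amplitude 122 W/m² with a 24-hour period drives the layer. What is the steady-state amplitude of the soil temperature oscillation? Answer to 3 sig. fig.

Areal heat capacity C = ρ c_p D = 2430 × 1360 × 1.41 = 4.66×10^6 J m⁻² K⁻¹.
Angular frequency ω = 2π / T = 2π / 86400 s = 7.27×10^-5 s⁻¹.
√((Cω)² + λ²) = √((339)² + 24.6²) = 340 W/(m²·K).
Amplitude A = F₀ / √((Cω)²+λ²) = 122 / 340 = 0.359 K.

0.359 K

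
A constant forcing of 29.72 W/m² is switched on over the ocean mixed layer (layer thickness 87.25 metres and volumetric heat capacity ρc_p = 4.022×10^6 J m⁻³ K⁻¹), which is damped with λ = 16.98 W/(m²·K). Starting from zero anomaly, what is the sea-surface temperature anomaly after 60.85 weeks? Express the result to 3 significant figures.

1.46 K

Areal heat capacity C = ρc_p × D = 4.022×10^6 × 87.25 = 3.51×10^8 J/(m^2 K).
τ = C / λ = 3.51×10^8 / 16.98 = 2.07×10^7 s.
Equilibrium anomaly ΔT_eq = F / λ = 29.72 / 16.98 = 1.75 K.
t = 60.85 weeks = 3.68×10^7 s, so t/τ = 1.78.
ΔT(t) = ΔT_eq (1 − e^(−t/τ)) = 1.75 × (1 − e^−1.78) = 1.46 K.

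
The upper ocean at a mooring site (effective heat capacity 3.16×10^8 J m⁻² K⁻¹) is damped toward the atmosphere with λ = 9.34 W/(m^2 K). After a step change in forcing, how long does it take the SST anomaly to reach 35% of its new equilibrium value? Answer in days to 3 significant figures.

Areal heat capacity C = 3.16×10^8 J m⁻² K⁻¹ (given).
τ = C / λ = 3.16×10^8 / 9.34 = 3.38×10^7 s.
Fraction reached: 1 − e^(−t/τ) = 0.35 ⇒ t = −τ ln(1 − 0.35) = τ × 0.431.
t = 1.46×10^7 s = 169 days.

169 days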